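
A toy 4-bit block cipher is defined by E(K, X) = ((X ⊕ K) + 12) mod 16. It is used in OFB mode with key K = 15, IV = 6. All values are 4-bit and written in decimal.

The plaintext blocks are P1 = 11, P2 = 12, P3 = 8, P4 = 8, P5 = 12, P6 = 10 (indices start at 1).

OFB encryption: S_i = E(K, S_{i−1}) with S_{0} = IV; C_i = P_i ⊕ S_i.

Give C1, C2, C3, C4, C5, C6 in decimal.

C1: S = E(K, 6) = 5; 11 ⊕ 5 = 14.
C2: S = E(K, 5) = 6; 12 ⊕ 6 = 10.
C3: S = E(K, 6) = 5; 8 ⊕ 5 = 13.
C4: S = E(K, 5) = 6; 8 ⊕ 6 = 14.
C5: S = E(K, 6) = 5; 12 ⊕ 5 = 9.
C6: S = E(K, 5) = 6; 10 ⊕ 6 = 12.

C1 = 14, C2 = 10, C3 = 13, C4 = 14, C5 = 9, C6 = 12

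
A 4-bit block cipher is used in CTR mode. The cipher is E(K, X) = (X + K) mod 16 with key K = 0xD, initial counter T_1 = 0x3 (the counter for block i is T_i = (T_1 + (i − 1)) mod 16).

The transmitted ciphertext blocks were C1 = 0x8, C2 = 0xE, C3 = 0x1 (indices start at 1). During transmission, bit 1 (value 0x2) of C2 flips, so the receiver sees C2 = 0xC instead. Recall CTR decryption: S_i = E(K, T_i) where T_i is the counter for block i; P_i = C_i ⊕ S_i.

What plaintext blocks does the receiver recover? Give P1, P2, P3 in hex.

Only C2 changed, to 0xC. In CTR, a change in C_i flips the same bit in P_i only; the keystream is unaffected. Decrypting the received ciphertext:
P1: T = 0x3, S = E(K, T) = 0x0; 0x8 ⊕ 0x0 = 0x8.
P2: T = 0x4, S = E(K, T) = 0x1; 0xC ⊕ 0x1 = 0xD.
P3: T = 0x5, S = E(K, T) = 0x2; 0x1 ⊕ 0x2 = 0x3.
Blocks that differ from the original plaintext: P2.

P1 = 0x8, P2 = 0xD, P3 = 0x3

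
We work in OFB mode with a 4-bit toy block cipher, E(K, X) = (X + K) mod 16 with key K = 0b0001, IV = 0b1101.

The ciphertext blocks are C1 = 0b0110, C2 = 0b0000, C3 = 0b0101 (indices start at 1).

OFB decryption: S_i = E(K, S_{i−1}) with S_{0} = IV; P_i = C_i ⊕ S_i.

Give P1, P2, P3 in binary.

P1 = 0b1000, P2 = 0b1111, P3 = 0b0101

P1: S = E(K, 0b1101) = 0b1110; 0b0110 ⊕ 0b1110 = 0b1000.
P2: S = E(K, 0b1110) = 0b1111; 0b0000 ⊕ 0b1111 = 0b1111.
P3: S = E(K, 0b1111) = 0b0000; 0b0101 ⊕ 0b0000 = 0b0101.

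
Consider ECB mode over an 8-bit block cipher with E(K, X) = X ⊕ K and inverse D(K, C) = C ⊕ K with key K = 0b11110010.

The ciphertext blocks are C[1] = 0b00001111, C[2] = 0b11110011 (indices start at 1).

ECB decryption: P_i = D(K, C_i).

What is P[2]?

P[2]: D(K, 0b11110011) = 0b00000001.

P[2] = 0b00000001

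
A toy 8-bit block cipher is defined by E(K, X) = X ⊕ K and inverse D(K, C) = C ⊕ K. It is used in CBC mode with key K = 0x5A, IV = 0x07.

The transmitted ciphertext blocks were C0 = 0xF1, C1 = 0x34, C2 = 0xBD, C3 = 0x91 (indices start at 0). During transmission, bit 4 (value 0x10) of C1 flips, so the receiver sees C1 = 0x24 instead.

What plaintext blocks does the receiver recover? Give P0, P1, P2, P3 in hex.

CBC decryption: P_i = D(K, C_i) ⊕ C_{i−1}, with C_{−1} = IV.
Only C1 changed, to 0x24. In CBC, a change in C_i garbles P_i and flips the same bit in P_{i+1}. Decrypting the received ciphertext:
P0: D(K, 0xF1) = 0xAB; 0xAB ⊕ 0x07 = 0xAC.
P1: D(K, 0x24) = 0x7E; 0x7E ⊕ 0xF1 = 0x8F.
P2: D(K, 0xBD) = 0xE7; 0xE7 ⊕ 0x24 = 0xC3.
P3: D(K, 0x91) = 0xCB; 0xCB ⊕ 0xBD = 0x76.
Blocks that differ from the original plaintext: P1, P2.

P0 = 0xAC, P1 = 0x8F, P2 = 0xC3, P3 = 0x76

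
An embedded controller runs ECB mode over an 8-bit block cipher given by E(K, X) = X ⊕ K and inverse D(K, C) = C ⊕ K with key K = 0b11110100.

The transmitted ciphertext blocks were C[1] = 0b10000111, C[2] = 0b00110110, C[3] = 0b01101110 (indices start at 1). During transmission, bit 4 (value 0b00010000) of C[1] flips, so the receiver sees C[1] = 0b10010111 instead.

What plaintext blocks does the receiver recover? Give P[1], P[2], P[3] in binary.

ECB decryption: P_i = D(K, C_i).
Only C[1] changed, to 0b10010111. In ECB, a change in C_i affects only P_i. Decrypting the received ciphertext:
P[1]: D(K, 0b10010111) = 0b01100011.
P[2]: D(K, 0b00110110) = 0b11000010.
P[3]: D(K, 0b01101110) = 0b10011010.
Blocks that differ from the original plaintext: P[1].

P[1] = 0b01100011, P[2] = 0b11000010, P[3] = 0b10011010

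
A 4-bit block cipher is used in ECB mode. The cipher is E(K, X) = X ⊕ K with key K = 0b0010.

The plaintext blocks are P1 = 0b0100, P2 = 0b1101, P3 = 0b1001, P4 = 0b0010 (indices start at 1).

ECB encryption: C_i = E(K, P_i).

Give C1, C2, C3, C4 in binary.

C1 = 0b0110, C2 = 0b1111, C3 = 0b1011, C4 = 0b0000

C1: E(K, 0b0100) = 0b0110.
C2: E(K, 0b1101) = 0b1111.
C3: E(K, 0b1001) = 0b1011.
C4: E(K, 0b0010) = 0b0000.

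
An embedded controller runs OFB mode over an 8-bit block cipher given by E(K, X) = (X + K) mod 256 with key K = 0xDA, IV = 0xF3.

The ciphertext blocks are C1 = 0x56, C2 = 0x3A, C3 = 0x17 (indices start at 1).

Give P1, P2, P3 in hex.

OFB decryption: S_i = E(K, S_{i−1}) with S_{0} = IV; P_i = C_i ⊕ S_i.
P1: S = E(K, 0xF3) = 0xCD; 0x56 ⊕ 0xCD = 0x9B.
P2: S = E(K, 0xCD) = 0xA7; 0x3A ⊕ 0xA7 = 0x9D.
P3: S = E(K, 0xA7) = 0x81; 0x17 ⊕ 0x81 = 0x96.

P1 = 0x9B, P2 = 0x9D, P3 = 0x96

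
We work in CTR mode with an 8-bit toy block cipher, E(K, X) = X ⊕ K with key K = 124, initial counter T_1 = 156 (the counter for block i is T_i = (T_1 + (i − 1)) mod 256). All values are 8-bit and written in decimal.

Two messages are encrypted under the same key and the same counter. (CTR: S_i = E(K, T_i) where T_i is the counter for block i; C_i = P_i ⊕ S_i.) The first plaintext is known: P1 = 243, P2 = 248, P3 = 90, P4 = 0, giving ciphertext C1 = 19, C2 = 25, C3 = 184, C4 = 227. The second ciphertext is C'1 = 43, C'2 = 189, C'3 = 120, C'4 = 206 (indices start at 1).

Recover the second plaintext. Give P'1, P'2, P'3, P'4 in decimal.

P'1 = 203, P'2 = 92, P'3 = 154, P'4 = 45

In CTR with a reused counter, both messages share the same keystream S_i, so C_i ⊕ C'_i = P_i ⊕ P'_i and thus P'_i = P_i ⊕ C_i ⊕ C'_i.
P'1: 243 ⊕ 19 ⊕ 43 = 203.
P'2: 248 ⊕ 25 ⊕ 189 = 92.
P'3: 90 ⊕ 184 ⊕ 120 = 154.
P'4: 0 ⊕ 227 ⊕ 206 = 45.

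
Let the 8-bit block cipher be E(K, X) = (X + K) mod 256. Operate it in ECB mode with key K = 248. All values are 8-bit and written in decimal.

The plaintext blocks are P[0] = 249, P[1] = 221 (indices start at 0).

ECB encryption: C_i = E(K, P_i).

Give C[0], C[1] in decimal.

C[0]: E(K, 249) = 241.
C[1]: E(K, 221) = 213.

C[0] = 241, C[1] = 213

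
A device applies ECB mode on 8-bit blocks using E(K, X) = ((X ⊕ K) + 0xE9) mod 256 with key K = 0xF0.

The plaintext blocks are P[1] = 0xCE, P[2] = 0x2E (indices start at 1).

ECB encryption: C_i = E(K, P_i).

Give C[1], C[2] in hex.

C[1] = 0x27, C[2] = 0xC7

C[1]: E(K, 0xCE) = 0x27.
C[2]: E(K, 0x2E) = 0xC7.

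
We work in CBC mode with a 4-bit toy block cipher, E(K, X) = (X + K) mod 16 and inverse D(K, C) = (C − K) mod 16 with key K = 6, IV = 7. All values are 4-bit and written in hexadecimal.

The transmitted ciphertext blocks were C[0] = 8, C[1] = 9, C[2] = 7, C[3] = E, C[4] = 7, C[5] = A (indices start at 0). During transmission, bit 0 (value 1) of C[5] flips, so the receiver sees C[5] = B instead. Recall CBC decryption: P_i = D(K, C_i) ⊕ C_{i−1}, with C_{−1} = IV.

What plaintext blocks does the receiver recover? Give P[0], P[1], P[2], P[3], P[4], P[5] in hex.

Only C[5] changed, to B. In CBC, a change in C_i garbles P_i and flips the same bit in P_{i+1}. Decrypting the received ciphertext:
P[0]: D(K, 8) = 2; 2 ⊕ 7 = 5.
P[1]: D(K, 9) = 3; 3 ⊕ 8 = B.
P[2]: D(K, 7) = 1; 1 ⊕ 9 = 8.
P[3]: D(K, E) = 8; 8 ⊕ 7 = F.
P[4]: D(K, 7) = 1; 1 ⊕ E = F.
P[5]: D(K, B) = 5; 5 ⊕ 7 = 2.
Blocks that differ from the original plaintext: P[5].

P[0] = 5, P[1] = B, P[2] = 8, P[3] = F, P[4] = F, P[5] = 2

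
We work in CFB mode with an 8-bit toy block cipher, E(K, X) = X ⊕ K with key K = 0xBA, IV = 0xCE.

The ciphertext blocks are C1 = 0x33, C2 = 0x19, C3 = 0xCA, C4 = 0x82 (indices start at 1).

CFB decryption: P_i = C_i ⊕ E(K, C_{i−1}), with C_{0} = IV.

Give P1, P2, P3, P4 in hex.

P1 = 0x47, P2 = 0x90, P3 = 0x69, P4 = 0xF2

P1: E(K, 0xCE) = 0x74; 0x33 ⊕ 0x74 = 0x47.
P2: E(K, 0x33) = 0x89; 0x19 ⊕ 0x89 = 0x90.
P3: E(K, 0x19) = 0xA3; 0xCA ⊕ 0xA3 = 0x69.
P4: E(K, 0xCA) = 0x70; 0x82 ⊕ 0x70 = 0xF2.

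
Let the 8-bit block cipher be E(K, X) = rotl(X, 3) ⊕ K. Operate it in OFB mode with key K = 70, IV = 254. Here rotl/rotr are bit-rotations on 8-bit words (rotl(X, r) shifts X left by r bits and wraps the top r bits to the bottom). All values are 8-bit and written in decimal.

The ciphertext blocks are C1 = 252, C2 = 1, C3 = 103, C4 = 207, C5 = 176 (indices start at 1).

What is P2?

P2 = 202

OFB decryption: S_i = E(K, S_{i−1}) with S_{0} = IV; P_i = C_i ⊕ S_i.
P1: S = E(K, 254) = 177; 252 ⊕ 177 = 77.
P2: S = E(K, 177) = 203; 1 ⊕ 203 = 202.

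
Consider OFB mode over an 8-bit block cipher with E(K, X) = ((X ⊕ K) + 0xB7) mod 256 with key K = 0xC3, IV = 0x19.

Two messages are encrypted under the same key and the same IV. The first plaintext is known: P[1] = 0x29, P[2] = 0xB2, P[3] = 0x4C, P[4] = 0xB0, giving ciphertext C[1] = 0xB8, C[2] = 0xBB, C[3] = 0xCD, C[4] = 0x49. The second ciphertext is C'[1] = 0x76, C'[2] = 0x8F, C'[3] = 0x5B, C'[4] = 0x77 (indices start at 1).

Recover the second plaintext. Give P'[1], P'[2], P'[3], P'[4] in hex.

In OFB with a reused IV, both messages share the same keystream S_i, so C_i ⊕ C'_i = P_i ⊕ P'_i and thus P'_i = P_i ⊕ C_i ⊕ C'_i.
P'[1]: 0x29 ⊕ 0xB8 ⊕ 0x76 = 0xE7.
P'[2]: 0xB2 ⊕ 0xBB ⊕ 0x8F = 0x86.
P'[3]: 0x4C ⊕ 0xCD ⊕ 0x5B = 0xDA.
P'[4]: 0xB0 ⊕ 0x49 ⊕ 0x77 = 0x8E.

P'[1] = 0xE7, P'[2] = 0x86, P'[3] = 0xDA, P'[4] = 0x8E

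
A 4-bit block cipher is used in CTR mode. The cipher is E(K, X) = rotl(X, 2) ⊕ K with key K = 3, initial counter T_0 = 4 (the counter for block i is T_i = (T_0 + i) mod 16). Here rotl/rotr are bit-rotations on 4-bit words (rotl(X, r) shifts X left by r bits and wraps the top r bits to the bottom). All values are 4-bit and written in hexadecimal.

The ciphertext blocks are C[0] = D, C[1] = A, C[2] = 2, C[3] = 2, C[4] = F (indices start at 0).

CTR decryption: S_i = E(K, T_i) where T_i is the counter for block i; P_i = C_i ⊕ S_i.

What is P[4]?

P[4] = E

P[4]: T = 8, S = E(K, T) = 1; F ⊕ 1 = E.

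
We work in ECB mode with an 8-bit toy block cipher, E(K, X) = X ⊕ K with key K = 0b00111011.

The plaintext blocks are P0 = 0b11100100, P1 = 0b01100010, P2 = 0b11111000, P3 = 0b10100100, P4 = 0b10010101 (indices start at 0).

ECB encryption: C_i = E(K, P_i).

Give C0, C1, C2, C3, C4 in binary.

C0 = 0b11011111, C1 = 0b01011001, C2 = 0b11000011, C3 = 0b10011111, C4 = 0b10101110

C0: E(K, 0b11100100) = 0b11011111.
C1: E(K, 0b01100010) = 0b01011001.
C2: E(K, 0b11111000) = 0b11000011.
C3: E(K, 0b10100100) = 0b10011111.
C4: E(K, 0b10010101) = 0b10101110.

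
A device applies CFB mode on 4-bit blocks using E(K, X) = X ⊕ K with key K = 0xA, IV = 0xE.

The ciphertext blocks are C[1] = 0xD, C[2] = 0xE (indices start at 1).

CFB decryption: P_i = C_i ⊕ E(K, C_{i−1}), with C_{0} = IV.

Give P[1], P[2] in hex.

P[1]: E(K, 0xE) = 0x4; 0xD ⊕ 0x4 = 0x9.
P[2]: E(K, 0xD) = 0x7; 0xE ⊕ 0x7 = 0x9.

P[1] = 0x9, P[2] = 0x9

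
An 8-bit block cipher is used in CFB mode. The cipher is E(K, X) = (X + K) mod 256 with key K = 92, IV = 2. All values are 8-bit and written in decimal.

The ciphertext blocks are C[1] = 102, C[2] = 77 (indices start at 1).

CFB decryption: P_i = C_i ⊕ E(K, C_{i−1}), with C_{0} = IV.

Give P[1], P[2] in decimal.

P[1]: E(K, 2) = 94; 102 ⊕ 94 = 56.
P[2]: E(K, 102) = 194; 77 ⊕ 194 = 143.

P[1] = 56, P[2] = 143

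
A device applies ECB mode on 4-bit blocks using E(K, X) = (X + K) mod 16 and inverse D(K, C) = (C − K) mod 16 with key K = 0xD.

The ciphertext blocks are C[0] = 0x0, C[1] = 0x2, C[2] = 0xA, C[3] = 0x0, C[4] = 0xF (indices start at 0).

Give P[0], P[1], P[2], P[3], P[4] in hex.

P[0] = 0x3, P[1] = 0x5, P[2] = 0xD, P[3] = 0x3, P[4] = 0x2

ECB decryption: P_i = D(K, C_i).
P[0]: D(K, 0x0) = 0x3.
P[1]: D(K, 0x2) = 0x5.
P[2]: D(K, 0xA) = 0xD.
P[3]: D(K, 0x0) = 0x3.
P[4]: D(K, 0xF) = 0x2.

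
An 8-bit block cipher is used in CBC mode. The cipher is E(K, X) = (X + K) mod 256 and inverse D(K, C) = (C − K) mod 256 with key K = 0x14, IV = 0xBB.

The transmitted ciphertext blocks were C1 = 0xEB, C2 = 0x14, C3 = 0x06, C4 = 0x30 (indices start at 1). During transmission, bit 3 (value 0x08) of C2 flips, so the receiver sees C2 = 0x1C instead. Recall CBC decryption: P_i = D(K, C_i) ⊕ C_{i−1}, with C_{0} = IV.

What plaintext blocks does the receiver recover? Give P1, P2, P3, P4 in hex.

Only C2 changed, to 0x1C. In CBC, a change in C_i garbles P_i and flips the same bit in P_{i+1}. Decrypting the received ciphertext:
P1: D(K, 0xEB) = 0xD7; 0xD7 ⊕ 0xBB = 0x6C.
P2: D(K, 0x1C) = 0x08; 0x08 ⊕ 0xEB = 0xE3.
P3: D(K, 0x06) = 0xF2; 0xF2 ⊕ 0x1C = 0xEE.
P4: D(K, 0x30) = 0x1C; 0x1C ⊕ 0x06 = 0x1A.
Blocks that differ from the original plaintext: P2, P3.

P1 = 0x6C, P2 = 0xE3, P3 = 0xEE, P4 = 0x1A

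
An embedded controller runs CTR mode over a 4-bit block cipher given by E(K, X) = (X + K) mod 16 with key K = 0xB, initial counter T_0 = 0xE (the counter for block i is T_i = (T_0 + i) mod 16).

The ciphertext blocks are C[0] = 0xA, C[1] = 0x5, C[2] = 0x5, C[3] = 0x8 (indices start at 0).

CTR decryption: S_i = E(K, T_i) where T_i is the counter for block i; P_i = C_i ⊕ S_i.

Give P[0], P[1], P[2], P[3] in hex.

P[0] = 0x3, P[1] = 0xF, P[2] = 0xE, P[3] = 0x4

P[0]: T = 0xE, S = E(K, T) = 0x9; 0xA ⊕ 0x9 = 0x3.
P[1]: T = 0xF, S = E(K, T) = 0xA; 0x5 ⊕ 0xA = 0xF.
P[2]: T = 0x0, S = E(K, T) = 0xB; 0x5 ⊕ 0xB = 0xE.
P[3]: T = 0x1, S = E(K, T) = 0xC; 0x8 ⊕ 0xC = 0x4.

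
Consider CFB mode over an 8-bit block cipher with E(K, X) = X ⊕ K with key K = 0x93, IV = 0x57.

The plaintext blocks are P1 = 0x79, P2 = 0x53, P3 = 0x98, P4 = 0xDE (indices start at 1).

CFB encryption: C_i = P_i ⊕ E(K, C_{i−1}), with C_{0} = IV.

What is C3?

C3 = 0x76

C1: E(K, 0x57) = 0xC4; 0x79 ⊕ 0xC4 = 0xBD.
C2: E(K, 0xBD) = 0x2E; 0x53 ⊕ 0x2E = 0x7D.
C3: E(K, 0x7D) = 0xEE; 0x98 ⊕ 0xEE = 0x76.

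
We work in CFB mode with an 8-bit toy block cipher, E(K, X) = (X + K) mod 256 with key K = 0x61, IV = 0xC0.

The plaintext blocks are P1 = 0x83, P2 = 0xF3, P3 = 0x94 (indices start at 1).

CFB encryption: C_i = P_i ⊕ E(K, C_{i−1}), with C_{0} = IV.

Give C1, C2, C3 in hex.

C1 = 0xA2, C2 = 0xF0, C3 = 0xC5

C1: E(K, 0xC0) = 0x21; 0x83 ⊕ 0x21 = 0xA2.
C2: E(K, 0xA2) = 0x03; 0xF3 ⊕ 0x03 = 0xF0.
C3: E(K, 0xF0) = 0x51; 0x94 ⊕ 0x51 = 0xC5.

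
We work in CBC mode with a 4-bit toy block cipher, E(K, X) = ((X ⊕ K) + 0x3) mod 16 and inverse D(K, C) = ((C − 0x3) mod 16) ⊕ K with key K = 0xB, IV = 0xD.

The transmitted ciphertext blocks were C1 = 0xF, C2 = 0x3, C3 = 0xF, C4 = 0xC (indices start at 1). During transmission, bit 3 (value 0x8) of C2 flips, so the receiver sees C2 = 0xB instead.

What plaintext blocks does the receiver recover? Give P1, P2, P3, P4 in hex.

CBC decryption: P_i = D(K, C_i) ⊕ C_{i−1}, with C_{0} = IV.
Only C2 changed, to 0xB. In CBC, a change in C_i garbles P_i and flips the same bit in P_{i+1}. Decrypting the received ciphertext:
P1: D(K, 0xF) = 0x7; 0x7 ⊕ 0xD = 0xA.
P2: D(K, 0xB) = 0x3; 0x3 ⊕ 0xF = 0xC.
P3: D(K, 0xF) = 0x7; 0x7 ⊕ 0xB = 0xC.
P4: D(K, 0xC) = 0x2; 0x2 ⊕ 0xF = 0xD.
Blocks that differ from the original plaintext: P2, P3.

P1 = 0xA, P2 = 0xC, P3 = 0xC, P4 = 0xD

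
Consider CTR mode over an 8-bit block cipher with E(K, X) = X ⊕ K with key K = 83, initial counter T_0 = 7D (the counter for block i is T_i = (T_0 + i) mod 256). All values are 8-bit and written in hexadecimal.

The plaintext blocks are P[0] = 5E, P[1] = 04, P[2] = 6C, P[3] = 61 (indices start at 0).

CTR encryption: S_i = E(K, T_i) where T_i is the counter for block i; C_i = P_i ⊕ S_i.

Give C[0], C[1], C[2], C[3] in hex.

C[0] = A0, C[1] = F9, C[2] = 90, C[3] = 62

C[0]: T = 7D, S = E(K, T) = FE; 5E ⊕ FE = A0.
C[1]: T = 7E, S = E(K, T) = FD; 04 ⊕ FD = F9.
C[2]: T = 7F, S = E(K, T) = FC; 6C ⊕ FC = 90.
C[3]: T = 80, S = E(K, T) = 03; 61 ⊕ 03 = 62.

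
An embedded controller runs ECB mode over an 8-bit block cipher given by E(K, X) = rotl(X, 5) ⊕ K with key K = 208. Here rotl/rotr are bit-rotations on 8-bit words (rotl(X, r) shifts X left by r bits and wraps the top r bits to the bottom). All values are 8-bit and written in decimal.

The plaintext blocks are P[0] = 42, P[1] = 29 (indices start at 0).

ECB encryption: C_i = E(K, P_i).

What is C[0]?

C[0]: E(K, 42) = 149.

C[0] = 149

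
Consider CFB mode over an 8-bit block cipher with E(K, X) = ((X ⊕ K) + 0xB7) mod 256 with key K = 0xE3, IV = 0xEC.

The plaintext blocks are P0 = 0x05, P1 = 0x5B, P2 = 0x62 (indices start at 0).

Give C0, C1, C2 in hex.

C0 = 0xC3, C1 = 0x8C, C2 = 0x44

CFB encryption: C_i = P_i ⊕ E(K, C_{i−1}), with C_{−1} = IV.
C0: E(K, 0xEC) = 0xC6; 0x05 ⊕ 0xC6 = 0xC3.
C1: E(K, 0xC3) = 0xD7; 0x5B ⊕ 0xD7 = 0x8C.
C2: E(K, 0x8C) = 0x26; 0x62 ⊕ 0x26 = 0x44.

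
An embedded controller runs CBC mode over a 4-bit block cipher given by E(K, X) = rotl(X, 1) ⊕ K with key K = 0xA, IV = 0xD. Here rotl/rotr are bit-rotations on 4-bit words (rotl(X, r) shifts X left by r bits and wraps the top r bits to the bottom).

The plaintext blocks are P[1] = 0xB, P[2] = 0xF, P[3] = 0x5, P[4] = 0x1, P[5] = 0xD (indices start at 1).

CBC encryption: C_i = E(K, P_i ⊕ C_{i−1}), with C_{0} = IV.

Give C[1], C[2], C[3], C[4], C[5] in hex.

C[1] = 0x6, C[2] = 0x9, C[3] = 0x3, C[4] = 0xE, C[5] = 0xC

C[1]: P[1] ⊕ 0xD = 0x6; E(K, 0x6) = 0x6.
C[2]: P[2] ⊕ 0x6 = 0x9; E(K, 0x9) = 0x9.
C[3]: P[3] ⊕ 0x9 = 0xC; E(K, 0xC) = 0x3.
C[4]: P[4] ⊕ 0x3 = 0x2; E(K, 0x2) = 0xE.
C[5]: P[5] ⊕ 0xE = 0x3; E(K, 0x3) = 0xC.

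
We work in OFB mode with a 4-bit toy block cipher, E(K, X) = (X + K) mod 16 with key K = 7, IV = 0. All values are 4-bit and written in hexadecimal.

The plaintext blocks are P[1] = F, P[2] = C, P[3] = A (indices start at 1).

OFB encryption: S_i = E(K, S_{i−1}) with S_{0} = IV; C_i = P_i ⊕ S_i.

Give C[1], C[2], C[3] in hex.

C[1] = 8, C[2] = 2, C[3] = F

C[1]: S = E(K, 0) = 7; F ⊕ 7 = 8.
C[2]: S = E(K, 7) = E; C ⊕ E = 2.
C[3]: S = E(K, E) = 5; A ⊕ 5 = F.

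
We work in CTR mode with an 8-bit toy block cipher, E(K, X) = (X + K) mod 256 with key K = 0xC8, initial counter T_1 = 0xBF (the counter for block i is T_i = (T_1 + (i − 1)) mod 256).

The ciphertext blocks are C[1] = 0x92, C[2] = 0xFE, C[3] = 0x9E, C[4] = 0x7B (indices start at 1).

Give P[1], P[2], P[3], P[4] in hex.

CTR decryption: S_i = E(K, T_i) where T_i is the counter for block i; P_i = C_i ⊕ S_i.
P[1]: T = 0xBF, S = E(K, T) = 0x87; 0x92 ⊕ 0x87 = 0x15.
P[2]: T = 0xC0, S = E(K, T) = 0x88; 0xFE ⊕ 0x88 = 0x76.
P[3]: T = 0xC1, S = E(K, T) = 0x89; 0x9E ⊕ 0x89 = 0x17.
P[4]: T = 0xC2, S = E(K, T) = 0x8A; 0x7B ⊕ 0x8A = 0xF1.

P[1] = 0x15, P[2] = 0x76, P[3] = 0x17, P[4] = 0xF1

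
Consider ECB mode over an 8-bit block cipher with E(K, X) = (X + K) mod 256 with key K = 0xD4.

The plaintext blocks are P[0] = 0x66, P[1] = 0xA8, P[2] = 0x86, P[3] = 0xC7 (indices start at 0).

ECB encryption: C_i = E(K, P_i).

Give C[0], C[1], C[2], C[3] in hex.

C[0] = 0x3A, C[1] = 0x7C, C[2] = 0x5A, C[3] = 0x9B

C[0]: E(K, 0x66) = 0x3A.
C[1]: E(K, 0xA8) = 0x7C.
C[2]: E(K, 0x86) = 0x5A.
C[3]: E(K, 0xC7) = 0x9B.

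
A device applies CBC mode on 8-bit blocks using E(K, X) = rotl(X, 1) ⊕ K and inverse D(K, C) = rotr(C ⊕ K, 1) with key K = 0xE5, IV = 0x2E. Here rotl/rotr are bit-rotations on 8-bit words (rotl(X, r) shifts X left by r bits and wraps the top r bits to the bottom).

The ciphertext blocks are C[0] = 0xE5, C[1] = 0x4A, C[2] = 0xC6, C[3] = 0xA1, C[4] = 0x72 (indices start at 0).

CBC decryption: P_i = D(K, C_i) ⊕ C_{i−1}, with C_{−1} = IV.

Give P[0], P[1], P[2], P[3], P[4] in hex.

P[0] = 0x2E, P[1] = 0x32, P[2] = 0xDB, P[3] = 0xE4, P[4] = 0x6A

P[0]: D(K, 0xE5) = 0x00; 0x00 ⊕ 0x2E = 0x2E.
P[1]: D(K, 0x4A) = 0xD7; 0xD7 ⊕ 0xE5 = 0x32.
P[2]: D(K, 0xC6) = 0x91; 0x91 ⊕ 0x4A = 0xDB.
P[3]: D(K, 0xA1) = 0x22; 0x22 ⊕ 0xC6 = 0xE4.
P[4]: D(K, 0x72) = 0xCB; 0xCB ⊕ 0xA1 = 0x6A.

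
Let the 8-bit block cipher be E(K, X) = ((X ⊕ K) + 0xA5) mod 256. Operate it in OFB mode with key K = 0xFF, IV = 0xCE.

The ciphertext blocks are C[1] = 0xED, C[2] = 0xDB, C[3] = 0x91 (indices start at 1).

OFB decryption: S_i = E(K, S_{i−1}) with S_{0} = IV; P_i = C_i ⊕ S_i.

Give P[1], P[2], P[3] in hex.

P[1] = 0x3B, P[2] = 0x15, P[3] = 0x47

P[1]: S = E(K, 0xCE) = 0xD6; 0xED ⊕ 0xD6 = 0x3B.
P[2]: S = E(K, 0xD6) = 0xCE; 0xDB ⊕ 0xCE = 0x15.
P[3]: S = E(K, 0xCE) = 0xD6; 0x91 ⊕ 0xD6 = 0x47.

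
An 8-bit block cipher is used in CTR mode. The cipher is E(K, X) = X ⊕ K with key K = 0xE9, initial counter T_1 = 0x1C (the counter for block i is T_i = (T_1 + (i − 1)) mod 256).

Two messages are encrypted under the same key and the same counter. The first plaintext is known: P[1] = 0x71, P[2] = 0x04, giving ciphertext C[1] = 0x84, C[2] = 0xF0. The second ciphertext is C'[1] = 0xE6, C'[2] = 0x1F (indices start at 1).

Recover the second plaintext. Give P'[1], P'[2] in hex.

P'[1] = 0x13, P'[2] = 0xEB

In CTR with a reused counter, both messages share the same keystream S_i, so C_i ⊕ C'_i = P_i ⊕ P'_i and thus P'_i = P_i ⊕ C_i ⊕ C'_i.
P'[1]: 0x71 ⊕ 0x84 ⊕ 0xE6 = 0x13.
P'[2]: 0x04 ⊕ 0xF0 ⊕ 0x1F = 0xEB.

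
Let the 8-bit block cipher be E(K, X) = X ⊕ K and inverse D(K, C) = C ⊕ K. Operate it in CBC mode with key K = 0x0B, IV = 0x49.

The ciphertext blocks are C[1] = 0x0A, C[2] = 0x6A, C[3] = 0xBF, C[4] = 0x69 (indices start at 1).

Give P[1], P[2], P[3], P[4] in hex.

P[1] = 0x48, P[2] = 0x6B, P[3] = 0xDE, P[4] = 0xDD

CBC decryption: P_i = D(K, C_i) ⊕ C_{i−1}, with C_{0} = IV.
P[1]: D(K, 0x0A) = 0x01; 0x01 ⊕ 0x49 = 0x48.
P[2]: D(K, 0x6A) = 0x61; 0x61 ⊕ 0x0A = 0x6B.
P[3]: D(K, 0xBF) = 0xB4; 0xB4 ⊕ 0x6A = 0xDE.
P[4]: D(K, 0x69) = 0x62; 0x62 ⊕ 0xBF = 0xDD.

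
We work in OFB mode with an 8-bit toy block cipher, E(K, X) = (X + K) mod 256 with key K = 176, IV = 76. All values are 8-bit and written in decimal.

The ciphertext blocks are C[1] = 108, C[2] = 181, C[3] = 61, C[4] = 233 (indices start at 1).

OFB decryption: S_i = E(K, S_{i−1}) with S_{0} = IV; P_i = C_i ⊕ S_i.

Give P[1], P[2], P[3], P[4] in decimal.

P[1]: S = E(K, 76) = 252; 108 ⊕ 252 = 144.
P[2]: S = E(K, 252) = 172; 181 ⊕ 172 = 25.
P[3]: S = E(K, 172) = 92; 61 ⊕ 92 = 97.
P[4]: S = E(K, 92) = 12; 233 ⊕ 12 = 229.

P[1] = 144, P[2] = 25, P[3] = 97, P[4] = 229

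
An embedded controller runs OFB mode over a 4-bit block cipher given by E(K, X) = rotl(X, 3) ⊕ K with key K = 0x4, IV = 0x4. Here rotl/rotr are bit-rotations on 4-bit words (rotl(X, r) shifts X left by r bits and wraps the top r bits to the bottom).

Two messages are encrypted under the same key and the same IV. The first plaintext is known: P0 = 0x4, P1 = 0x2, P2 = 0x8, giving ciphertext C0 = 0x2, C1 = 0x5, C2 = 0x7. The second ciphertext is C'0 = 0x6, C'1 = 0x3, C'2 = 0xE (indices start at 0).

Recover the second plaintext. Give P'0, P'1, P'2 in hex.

P'0 = 0x0, P'1 = 0x4, P'2 = 0x1

In OFB with a reused IV, both messages share the same keystream S_i, so C_i ⊕ C'_i = P_i ⊕ P'_i and thus P'_i = P_i ⊕ C_i ⊕ C'_i.
P'0: 0x4 ⊕ 0x2 ⊕ 0x6 = 0x0.
P'1: 0x2 ⊕ 0x5 ⊕ 0x3 = 0x4.
P'2: 0x8 ⊕ 0x7 ⊕ 0xE = 0x1.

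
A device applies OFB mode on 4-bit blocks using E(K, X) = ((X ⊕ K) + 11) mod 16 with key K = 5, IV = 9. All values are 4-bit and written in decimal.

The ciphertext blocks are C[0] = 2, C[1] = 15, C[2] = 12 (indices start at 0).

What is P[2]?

OFB decryption: S_i = E(K, S_{i−1}) with S_{−1} = IV; P_i = C_i ⊕ S_i.
P[0]: S = E(K, 9) = 7; 2 ⊕ 7 = 5.
P[1]: S = E(K, 7) = 13; 15 ⊕ 13 = 2.
P[2]: S = E(K, 13) = 3; 12 ⊕ 3 = 15.

P[2] = 15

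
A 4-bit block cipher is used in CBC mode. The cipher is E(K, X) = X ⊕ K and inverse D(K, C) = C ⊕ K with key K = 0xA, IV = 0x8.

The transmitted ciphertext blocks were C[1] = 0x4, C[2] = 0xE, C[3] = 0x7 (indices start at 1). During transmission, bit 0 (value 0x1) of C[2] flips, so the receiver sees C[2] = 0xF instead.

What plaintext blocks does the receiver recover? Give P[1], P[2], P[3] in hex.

CBC decryption: P_i = D(K, C_i) ⊕ C_{i−1}, with C_{0} = IV.
Only C[2] changed, to 0xF. In CBC, a change in C_i garbles P_i and flips the same bit in P_{i+1}. Decrypting the received ciphertext:
P[1]: D(K, 0x4) = 0xE; 0xE ⊕ 0x8 = 0x6.
P[2]: D(K, 0xF) = 0x5; 0x5 ⊕ 0x4 = 0x1.
P[3]: D(K, 0x7) = 0xD; 0xD ⊕ 0xF = 0x2.
Blocks that differ from the original plaintext: P[2], P[3].

P[1] = 0x6, P[2] = 0x1, P[3] = 0x2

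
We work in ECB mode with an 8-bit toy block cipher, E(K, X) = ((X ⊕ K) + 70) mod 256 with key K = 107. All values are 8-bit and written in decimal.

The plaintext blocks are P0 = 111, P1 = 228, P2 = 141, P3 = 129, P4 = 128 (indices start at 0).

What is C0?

C0 = 74

ECB encryption: C_i = E(K, P_i).
C0: E(K, 111) = 74.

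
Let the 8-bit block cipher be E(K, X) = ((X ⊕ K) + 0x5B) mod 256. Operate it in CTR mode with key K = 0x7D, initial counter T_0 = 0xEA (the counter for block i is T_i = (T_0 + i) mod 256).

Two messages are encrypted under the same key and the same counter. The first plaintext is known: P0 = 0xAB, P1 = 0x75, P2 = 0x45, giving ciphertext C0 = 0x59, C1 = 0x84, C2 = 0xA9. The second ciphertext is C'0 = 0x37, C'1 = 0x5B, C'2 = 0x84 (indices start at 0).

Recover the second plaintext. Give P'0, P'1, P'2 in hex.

In CTR with a reused counter, both messages share the same keystream S_i, so C_i ⊕ C'_i = P_i ⊕ P'_i and thus P'_i = P_i ⊕ C_i ⊕ C'_i.
P'0: 0xAB ⊕ 0x59 ⊕ 0x37 = 0xC5.
P'1: 0x75 ⊕ 0x84 ⊕ 0x5B = 0xAA.
P'2: 0x45 ⊕ 0xA9 ⊕ 0x84 = 0x68.

P'0 = 0xC5, P'1 = 0xAA, P'2 = 0x68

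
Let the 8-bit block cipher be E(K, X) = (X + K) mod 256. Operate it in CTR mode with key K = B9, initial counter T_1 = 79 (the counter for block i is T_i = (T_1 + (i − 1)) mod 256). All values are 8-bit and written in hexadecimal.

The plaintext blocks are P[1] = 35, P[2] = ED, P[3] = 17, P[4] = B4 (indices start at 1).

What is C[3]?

C[3] = 23

CTR encryption: S_i = E(K, T_i) where T_i is the counter for block i; C_i = P_i ⊕ S_i.
C[1]: T = 79, S = E(K, T) = 32; 35 ⊕ 32 = 07.
C[2]: T = 7A, S = E(K, T) = 33; ED ⊕ 33 = DE.
C[3]: T = 7B, S = E(K, T) = 34; 17 ⊕ 34 = 23.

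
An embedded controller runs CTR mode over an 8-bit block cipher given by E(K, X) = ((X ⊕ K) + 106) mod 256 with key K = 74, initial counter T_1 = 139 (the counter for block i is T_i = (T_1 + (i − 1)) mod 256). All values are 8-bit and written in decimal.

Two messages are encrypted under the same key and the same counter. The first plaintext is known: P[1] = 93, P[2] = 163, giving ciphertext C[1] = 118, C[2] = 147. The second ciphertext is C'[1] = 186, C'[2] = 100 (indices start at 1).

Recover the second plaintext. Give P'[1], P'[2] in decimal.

P'[1] = 145, P'[2] = 84

In CTR with a reused counter, both messages share the same keystream S_i, so C_i ⊕ C'_i = P_i ⊕ P'_i and thus P'_i = P_i ⊕ C_i ⊕ C'_i.
P'[1]: 93 ⊕ 118 ⊕ 186 = 145.
P'[2]: 163 ⊕ 147 ⊕ 100 = 84.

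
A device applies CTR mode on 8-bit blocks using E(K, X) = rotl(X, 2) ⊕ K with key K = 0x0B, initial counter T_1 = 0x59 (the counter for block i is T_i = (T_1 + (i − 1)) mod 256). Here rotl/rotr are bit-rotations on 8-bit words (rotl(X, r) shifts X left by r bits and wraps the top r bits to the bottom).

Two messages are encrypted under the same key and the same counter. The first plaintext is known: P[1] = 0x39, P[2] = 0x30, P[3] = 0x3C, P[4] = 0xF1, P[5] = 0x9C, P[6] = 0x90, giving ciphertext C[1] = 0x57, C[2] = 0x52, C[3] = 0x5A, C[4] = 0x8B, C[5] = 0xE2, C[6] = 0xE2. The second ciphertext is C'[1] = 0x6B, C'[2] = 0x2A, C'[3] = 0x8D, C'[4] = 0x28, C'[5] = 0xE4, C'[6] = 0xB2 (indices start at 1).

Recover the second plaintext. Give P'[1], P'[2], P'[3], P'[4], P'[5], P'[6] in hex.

P'[1] = 0x05, P'[2] = 0x48, P'[3] = 0xEB, P'[4] = 0x52, P'[5] = 0x9A, P'[6] = 0xC0

In CTR with a reused counter, both messages share the same keystream S_i, so C_i ⊕ C'_i = P_i ⊕ P'_i and thus P'_i = P_i ⊕ C_i ⊕ C'_i.
P'[1]: 0x39 ⊕ 0x57 ⊕ 0x6B = 0x05.
P'[2]: 0x30 ⊕ 0x52 ⊕ 0x2A = 0x48.
P'[3]: 0x3C ⊕ 0x5A ⊕ 0x8D = 0xEB.
P'[4]: 0xF1 ⊕ 0x8B ⊕ 0x28 = 0x52.
P'[5]: 0x9C ⊕ 0xE2 ⊕ 0xE4 = 0x9A.
P'[6]: 0x90 ⊕ 0xE2 ⊕ 0xB2 = 0xC0.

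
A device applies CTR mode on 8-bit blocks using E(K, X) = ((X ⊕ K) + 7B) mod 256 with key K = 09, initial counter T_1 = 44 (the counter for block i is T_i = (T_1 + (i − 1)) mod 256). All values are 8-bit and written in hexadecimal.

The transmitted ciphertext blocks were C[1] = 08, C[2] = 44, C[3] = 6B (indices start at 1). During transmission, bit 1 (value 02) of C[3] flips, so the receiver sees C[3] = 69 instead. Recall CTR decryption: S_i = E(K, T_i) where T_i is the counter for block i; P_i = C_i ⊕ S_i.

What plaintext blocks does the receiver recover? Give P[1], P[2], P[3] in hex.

Only C[3] changed, to 69. In CTR, a change in C_i flips the same bit in P_i only; the keystream is unaffected. Decrypting the received ciphertext:
P[1]: T = 44, S = E(K, T) = C8; 08 ⊕ C8 = C0.
P[2]: T = 45, S = E(K, T) = C7; 44 ⊕ C7 = 83.
P[3]: T = 46, S = E(K, T) = CA; 69 ⊕ CA = A3.
Blocks that differ from the original plaintext: P[3].

P[1] = C0, P[2] = 83, P[3] = A3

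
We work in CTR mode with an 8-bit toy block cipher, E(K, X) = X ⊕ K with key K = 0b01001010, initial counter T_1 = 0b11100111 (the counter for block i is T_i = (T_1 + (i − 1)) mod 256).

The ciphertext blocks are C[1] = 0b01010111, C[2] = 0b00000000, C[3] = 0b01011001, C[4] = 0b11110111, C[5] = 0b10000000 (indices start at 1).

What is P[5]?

P[5] = 0b00100001

CTR decryption: S_i = E(K, T_i) where T_i is the counter for block i; P_i = C_i ⊕ S_i.
P[5]: T = 0b11101011, S = E(K, T) = 0b10100001; 0b10000000 ⊕ 0b10100001 = 0b00100001.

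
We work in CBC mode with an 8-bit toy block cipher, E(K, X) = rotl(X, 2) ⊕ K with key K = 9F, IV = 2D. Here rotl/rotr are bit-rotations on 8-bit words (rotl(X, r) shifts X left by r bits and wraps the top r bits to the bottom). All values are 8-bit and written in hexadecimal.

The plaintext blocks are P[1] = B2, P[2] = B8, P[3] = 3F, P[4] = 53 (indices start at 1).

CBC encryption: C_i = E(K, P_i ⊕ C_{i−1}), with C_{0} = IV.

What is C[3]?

C[1]: P[1] ⊕ 2D = 9F; E(K, 9F) = E1.
C[2]: P[2] ⊕ E1 = 59; E(K, 59) = FA.
C[3]: P[3] ⊕ FA = C5; E(K, C5) = 88.

C[3] = 88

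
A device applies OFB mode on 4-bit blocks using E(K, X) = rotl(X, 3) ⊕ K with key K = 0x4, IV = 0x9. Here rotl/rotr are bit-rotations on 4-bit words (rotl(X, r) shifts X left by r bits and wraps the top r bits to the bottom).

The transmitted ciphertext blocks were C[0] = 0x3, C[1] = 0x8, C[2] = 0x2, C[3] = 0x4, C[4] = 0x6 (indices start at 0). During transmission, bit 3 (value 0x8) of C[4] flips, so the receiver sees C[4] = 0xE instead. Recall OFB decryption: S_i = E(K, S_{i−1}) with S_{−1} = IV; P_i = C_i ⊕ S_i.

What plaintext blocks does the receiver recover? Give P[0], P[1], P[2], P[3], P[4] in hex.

P[0] = 0xB, P[1] = 0x8, P[2] = 0x6, P[3] = 0x2, P[4] = 0x9

Only C[4] changed, to 0xE. In OFB, a change in C_i flips the same bit in P_i only; the keystream is unaffected. Decrypting the received ciphertext:
P[0]: S = E(K, 0x9) = 0x8; 0x3 ⊕ 0x8 = 0xB.
P[1]: S = E(K, 0x8) = 0x0; 0x8 ⊕ 0x0 = 0x8.
P[2]: S = E(K, 0x0) = 0x4; 0x2 ⊕ 0x4 = 0x6.
P[3]: S = E(K, 0x4) = 0x6; 0x4 ⊕ 0x6 = 0x2.
P[4]: S = E(K, 0x6) = 0x7; 0xE ⊕ 0x7 = 0x9.
Blocks that differ from the original plaintext: P[4].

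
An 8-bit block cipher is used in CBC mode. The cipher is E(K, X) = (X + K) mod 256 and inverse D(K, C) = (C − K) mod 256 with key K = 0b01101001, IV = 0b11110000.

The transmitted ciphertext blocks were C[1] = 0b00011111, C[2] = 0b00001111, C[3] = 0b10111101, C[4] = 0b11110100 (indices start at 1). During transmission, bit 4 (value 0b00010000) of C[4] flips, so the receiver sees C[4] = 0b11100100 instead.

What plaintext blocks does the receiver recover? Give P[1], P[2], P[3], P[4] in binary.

P[1] = 0b01000110, P[2] = 0b10111001, P[3] = 0b01011011, P[4] = 0b11000110

CBC decryption: P_i = D(K, C_i) ⊕ C_{i−1}, with C_{0} = IV.
Only C[4] changed, to 0b11100100. In CBC, a change in C_i garbles P_i and flips the same bit in P_{i+1}. Decrypting the received ciphertext:
P[1]: D(K, 0b00011111) = 0b10110110; 0b10110110 ⊕ 0b11110000 = 0b01000110.
P[2]: D(K, 0b00001111) = 0b10100110; 0b10100110 ⊕ 0b00011111 = 0b10111001.
P[3]: D(K, 0b10111101) = 0b01010100; 0b01010100 ⊕ 0b00001111 = 0b01011011.
P[4]: D(K, 0b11100100) = 0b01111011; 0b01111011 ⊕ 0b10111101 = 0b11000110.
Blocks that differ from the original plaintext: P[4].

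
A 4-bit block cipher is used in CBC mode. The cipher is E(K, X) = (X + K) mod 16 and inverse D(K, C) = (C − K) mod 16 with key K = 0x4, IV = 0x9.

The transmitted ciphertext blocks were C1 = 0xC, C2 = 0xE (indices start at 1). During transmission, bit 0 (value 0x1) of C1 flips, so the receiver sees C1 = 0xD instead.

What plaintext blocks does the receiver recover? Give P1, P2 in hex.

P1 = 0x0, P2 = 0x7

CBC decryption: P_i = D(K, C_i) ⊕ C_{i−1}, with C_{0} = IV.
Only C1 changed, to 0xD. In CBC, a change in C_i garbles P_i and flips the same bit in P_{i+1}. Decrypting the received ciphertext:
P1: D(K, 0xD) = 0x9; 0x9 ⊕ 0x9 = 0x0.
P2: D(K, 0xE) = 0xA; 0xA ⊕ 0xD = 0x7.
Blocks that differ from the original plaintext: P1, P2.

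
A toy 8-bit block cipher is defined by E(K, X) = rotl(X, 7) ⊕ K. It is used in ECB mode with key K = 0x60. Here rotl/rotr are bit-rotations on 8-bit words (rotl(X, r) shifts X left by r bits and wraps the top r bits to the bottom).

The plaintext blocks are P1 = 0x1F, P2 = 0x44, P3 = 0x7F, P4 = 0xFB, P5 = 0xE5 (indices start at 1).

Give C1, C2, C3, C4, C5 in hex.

ECB encryption: C_i = E(K, P_i).
C1: E(K, 0x1F) = 0xEF.
C2: E(K, 0x44) = 0x42.
C3: E(K, 0x7F) = 0xDF.
C4: E(K, 0xFB) = 0x9D.
C5: E(K, 0xE5) = 0x92.

C1 = 0xEF, C2 = 0x42, C3 = 0xDF, C4 = 0x9D, C5 = 0x92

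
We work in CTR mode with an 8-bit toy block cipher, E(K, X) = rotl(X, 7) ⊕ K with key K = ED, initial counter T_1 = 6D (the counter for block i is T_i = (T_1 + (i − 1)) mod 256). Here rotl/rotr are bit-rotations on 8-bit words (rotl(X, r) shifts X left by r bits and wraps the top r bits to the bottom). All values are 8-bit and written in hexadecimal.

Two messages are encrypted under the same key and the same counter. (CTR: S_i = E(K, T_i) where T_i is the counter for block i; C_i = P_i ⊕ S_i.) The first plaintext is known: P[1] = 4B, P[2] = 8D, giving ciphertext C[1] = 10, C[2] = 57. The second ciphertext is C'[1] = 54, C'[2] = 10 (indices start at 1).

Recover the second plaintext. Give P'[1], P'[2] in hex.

P'[1] = 0F, P'[2] = CA

In CTR with a reused counter, both messages share the same keystream S_i, so C_i ⊕ C'_i = P_i ⊕ P'_i and thus P'_i = P_i ⊕ C_i ⊕ C'_i.
P'[1]: 4B ⊕ 10 ⊕ 54 = 0F.
P'[2]: 8D ⊕ 57 ⊕ 10 = CA.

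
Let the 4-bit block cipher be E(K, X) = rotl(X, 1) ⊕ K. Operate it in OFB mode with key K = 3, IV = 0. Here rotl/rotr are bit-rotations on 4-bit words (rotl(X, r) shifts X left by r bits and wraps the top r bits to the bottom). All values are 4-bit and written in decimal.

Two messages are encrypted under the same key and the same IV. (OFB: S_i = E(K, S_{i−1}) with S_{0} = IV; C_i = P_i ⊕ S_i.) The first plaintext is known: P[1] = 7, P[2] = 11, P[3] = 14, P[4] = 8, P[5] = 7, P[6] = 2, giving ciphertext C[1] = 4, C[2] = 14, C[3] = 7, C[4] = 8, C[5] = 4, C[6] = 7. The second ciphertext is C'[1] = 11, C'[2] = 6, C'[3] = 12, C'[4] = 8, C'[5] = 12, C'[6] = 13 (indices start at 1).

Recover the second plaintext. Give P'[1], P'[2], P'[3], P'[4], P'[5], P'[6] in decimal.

P'[1] = 8, P'[2] = 3, P'[3] = 5, P'[4] = 8, P'[5] = 15, P'[6] = 8

In OFB with a reused IV, both messages share the same keystream S_i, so C_i ⊕ C'_i = P_i ⊕ P'_i and thus P'_i = P_i ⊕ C_i ⊕ C'_i.
P'[1]: 7 ⊕ 4 ⊕ 11 = 8.
P'[2]: 11 ⊕ 14 ⊕ 6 = 3.
P'[3]: 14 ⊕ 7 ⊕ 12 = 5.
P'[4]: 8 ⊕ 8 ⊕ 8 = 8.
P'[5]: 7 ⊕ 4 ⊕ 12 = 15.
P'[6]: 2 ⊕ 7 ⊕ 13 = 8.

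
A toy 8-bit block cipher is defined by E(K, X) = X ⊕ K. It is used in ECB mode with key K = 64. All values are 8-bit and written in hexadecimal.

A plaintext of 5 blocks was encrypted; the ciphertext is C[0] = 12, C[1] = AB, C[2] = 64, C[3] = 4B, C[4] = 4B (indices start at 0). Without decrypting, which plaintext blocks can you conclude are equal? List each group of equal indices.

P[3] = P[4]

ECB encrypts each block independently with the same key, so equal ciphertext blocks imply equal plaintext blocks.
C[3] = C[4] = 4B, so P[3] = P[4].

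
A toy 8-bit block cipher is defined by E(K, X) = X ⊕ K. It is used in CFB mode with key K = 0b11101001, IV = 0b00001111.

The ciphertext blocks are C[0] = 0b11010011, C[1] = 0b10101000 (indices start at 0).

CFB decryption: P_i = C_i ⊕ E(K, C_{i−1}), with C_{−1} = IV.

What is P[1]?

P[1]: E(K, 0b11010011) = 0b00111010; 0b10101000 ⊕ 0b00111010 = 0b10010010.

P[1] = 0b10010010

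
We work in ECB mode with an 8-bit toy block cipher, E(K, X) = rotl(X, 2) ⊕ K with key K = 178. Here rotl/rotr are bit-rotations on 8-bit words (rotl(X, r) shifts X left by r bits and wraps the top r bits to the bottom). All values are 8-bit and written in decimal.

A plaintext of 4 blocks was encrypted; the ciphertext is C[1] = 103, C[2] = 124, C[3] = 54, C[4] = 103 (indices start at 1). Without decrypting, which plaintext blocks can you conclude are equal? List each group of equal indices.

ECB encrypts each block independently with the same key, so equal ciphertext blocks imply equal plaintext blocks.
C[1] = C[4] = 103, so P[1] = P[4].

P[1] = P[4]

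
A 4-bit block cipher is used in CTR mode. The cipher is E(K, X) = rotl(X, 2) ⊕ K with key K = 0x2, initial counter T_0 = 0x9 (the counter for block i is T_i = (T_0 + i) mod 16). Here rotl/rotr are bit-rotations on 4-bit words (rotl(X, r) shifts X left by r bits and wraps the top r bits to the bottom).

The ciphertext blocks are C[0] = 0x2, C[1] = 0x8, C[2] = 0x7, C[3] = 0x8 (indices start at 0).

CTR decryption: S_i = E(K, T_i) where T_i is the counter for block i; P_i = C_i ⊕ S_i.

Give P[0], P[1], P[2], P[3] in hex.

P[0]: T = 0x9, S = E(K, T) = 0x4; 0x2 ⊕ 0x4 = 0x6.
P[1]: T = 0xA, S = E(K, T) = 0x8; 0x8 ⊕ 0x8 = 0x0.
P[2]: T = 0xB, S = E(K, T) = 0xC; 0x7 ⊕ 0xC = 0xB.
P[3]: T = 0xC, S = E(K, T) = 0x1; 0x8 ⊕ 0x1 = 0x9.

P[0] = 0x6, P[1] = 0x0, P[2] = 0xB, P[3] = 0x9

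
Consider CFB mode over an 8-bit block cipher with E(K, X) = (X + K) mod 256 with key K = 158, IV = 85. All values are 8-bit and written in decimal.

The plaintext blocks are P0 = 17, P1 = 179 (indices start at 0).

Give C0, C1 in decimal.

C0 = 226, C1 = 51

CFB encryption: C_i = P_i ⊕ E(K, C_{i−1}), with C_{−1} = IV.
C0: E(K, 85) = 243; 17 ⊕ 243 = 226.
C1: E(K, 226) = 128; 179 ⊕ 128 = 51.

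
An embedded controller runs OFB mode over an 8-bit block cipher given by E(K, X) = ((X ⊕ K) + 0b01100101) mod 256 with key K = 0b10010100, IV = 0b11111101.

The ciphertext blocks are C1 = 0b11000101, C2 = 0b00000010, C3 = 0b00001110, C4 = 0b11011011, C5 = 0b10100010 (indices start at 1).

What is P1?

P1 = 0b00001011

OFB decryption: S_i = E(K, S_{i−1}) with S_{0} = IV; P_i = C_i ⊕ S_i.
P1: S = E(K, 0b11111101) = 0b11001110; 0b11000101 ⊕ 0b11001110 = 0b00001011.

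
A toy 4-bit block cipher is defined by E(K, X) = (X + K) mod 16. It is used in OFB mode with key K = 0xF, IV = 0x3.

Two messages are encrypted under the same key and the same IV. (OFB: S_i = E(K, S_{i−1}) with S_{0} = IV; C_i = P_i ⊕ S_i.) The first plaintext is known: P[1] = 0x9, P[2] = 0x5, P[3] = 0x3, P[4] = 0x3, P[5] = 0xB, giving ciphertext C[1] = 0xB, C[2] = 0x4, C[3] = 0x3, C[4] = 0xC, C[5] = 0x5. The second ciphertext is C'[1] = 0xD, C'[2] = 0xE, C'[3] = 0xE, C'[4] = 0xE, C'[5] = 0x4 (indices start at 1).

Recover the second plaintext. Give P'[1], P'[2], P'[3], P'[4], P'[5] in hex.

In OFB with a reused IV, both messages share the same keystream S_i, so C_i ⊕ C'_i = P_i ⊕ P'_i and thus P'_i = P_i ⊕ C_i ⊕ C'_i.
P'[1]: 0x9 ⊕ 0xB ⊕ 0xD = 0xF.
P'[2]: 0x5 ⊕ 0x4 ⊕ 0xE = 0xF.
P'[3]: 0x3 ⊕ 0x3 ⊕ 0xE = 0xE.
P'[4]: 0x3 ⊕ 0xC ⊕ 0xE = 0x1.
P'[5]: 0xB ⊕ 0x5 ⊕ 0x4 = 0xA.

P'[1] = 0xF, P'[2] = 0xF, P'[3] = 0xE, P'[4] = 0x1, P'[5] = 0xA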